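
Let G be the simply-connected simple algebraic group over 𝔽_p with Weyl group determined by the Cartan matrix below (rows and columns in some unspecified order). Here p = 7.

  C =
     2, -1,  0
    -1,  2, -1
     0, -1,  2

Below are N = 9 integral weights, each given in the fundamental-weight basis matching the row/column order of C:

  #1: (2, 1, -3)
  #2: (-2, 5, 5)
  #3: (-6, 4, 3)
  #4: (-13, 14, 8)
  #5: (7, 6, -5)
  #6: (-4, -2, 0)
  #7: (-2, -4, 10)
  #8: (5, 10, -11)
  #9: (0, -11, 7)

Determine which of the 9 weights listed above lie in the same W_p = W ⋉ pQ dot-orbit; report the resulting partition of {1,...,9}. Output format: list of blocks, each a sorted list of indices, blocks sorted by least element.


A_3 Cartan matrix, 3 simple roots permuted; ρ=(1,1,1).

λ_j+ρ reflected into Ā_7 (⟨·,θ^∨⟩≤7); 3-tuples as given:

  λ_1 → (3, 0, 2) · λ_2 → (4, 1, 1) · λ_3 → (3, 0, 2) · λ_4 → (2, 2, 1) · λ_5 → (1, 0, 3) · λ_6 → (1, 0, 3) · λ_7 → (1, 0, 3) · λ_8 → (1, 0, 3) · λ_9 → (4, 1, 1)

These 9 weights hit 4 W_7-dot-orbits; sizes (2, 2, 1, 4):

[[1, 3], [2, 9], [4], [5, 6, 7, 8]]


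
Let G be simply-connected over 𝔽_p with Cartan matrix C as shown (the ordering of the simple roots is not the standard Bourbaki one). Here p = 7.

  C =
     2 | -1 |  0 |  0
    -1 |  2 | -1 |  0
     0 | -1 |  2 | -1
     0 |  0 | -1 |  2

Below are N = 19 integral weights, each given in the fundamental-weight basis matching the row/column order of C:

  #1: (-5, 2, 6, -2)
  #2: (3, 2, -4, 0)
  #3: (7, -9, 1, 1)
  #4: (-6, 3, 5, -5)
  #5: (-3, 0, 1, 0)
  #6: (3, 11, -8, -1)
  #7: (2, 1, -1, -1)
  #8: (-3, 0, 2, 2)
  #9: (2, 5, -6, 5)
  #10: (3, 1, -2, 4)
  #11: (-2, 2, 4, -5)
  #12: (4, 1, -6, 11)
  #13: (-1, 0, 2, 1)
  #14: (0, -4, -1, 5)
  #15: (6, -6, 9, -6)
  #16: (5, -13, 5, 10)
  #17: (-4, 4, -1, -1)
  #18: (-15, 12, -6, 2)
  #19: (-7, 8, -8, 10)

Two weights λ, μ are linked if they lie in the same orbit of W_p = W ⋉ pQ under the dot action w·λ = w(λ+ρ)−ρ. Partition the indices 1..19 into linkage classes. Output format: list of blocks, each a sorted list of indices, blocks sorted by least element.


Type A_4, rank 4, |W|=120; reorder rows/cols to standard.

Ā_7 reps of the 19 weights (A_4, coords as presented):

    λ_1+ρ ↦ (0, 1, 3, 2)
    λ_2+ρ ↦ (4, 0, 1, 2)
    λ_3+ρ ↦ (1, 1, 2, 3)
    λ_4+ρ ↦ (1, 1, 1, 1)
    λ_5+ρ ↦ (1, 1, 1, 1)
    λ_6+ρ ↦ (3, 2, 0, 0)
    λ_7+ρ ↦ (3, 2, 0, 0)
    λ_8+ρ ↦ (1, 1, 2, 3)
    λ_9+ρ ↦ (0, 1, 3, 2)
    λ_10+ρ ↦ (1, 1, 1, 1)
    λ_11+ρ ↦ (0, 2, 1, 3)
    λ_12+ρ ↦ (3, 2, 0, 0)
    λ_13+ρ ↦ (0, 1, 3, 2)
    λ_14+ρ ↦ (0, 2, 1, 3)
    λ_15+ρ ↦ (3, 2, 0, 0)
    λ_16+ρ ↦ (0, 1, 3, 2)
    λ_17+ρ ↦ (3, 2, 0, 0)
    λ_18+ρ ↦ (0, 1, 3, 2)
    λ_19+ρ ↦ (4, 0, 1, 2)

6 distinct reps among the 19 weights ⇒ 6 W_7-linkage classes:

[[1, 9, 13, 16, 18], [2, 19], [3, 8], [4, 5, 10], [6, 7, 12, 15, 17], [11, 14]]


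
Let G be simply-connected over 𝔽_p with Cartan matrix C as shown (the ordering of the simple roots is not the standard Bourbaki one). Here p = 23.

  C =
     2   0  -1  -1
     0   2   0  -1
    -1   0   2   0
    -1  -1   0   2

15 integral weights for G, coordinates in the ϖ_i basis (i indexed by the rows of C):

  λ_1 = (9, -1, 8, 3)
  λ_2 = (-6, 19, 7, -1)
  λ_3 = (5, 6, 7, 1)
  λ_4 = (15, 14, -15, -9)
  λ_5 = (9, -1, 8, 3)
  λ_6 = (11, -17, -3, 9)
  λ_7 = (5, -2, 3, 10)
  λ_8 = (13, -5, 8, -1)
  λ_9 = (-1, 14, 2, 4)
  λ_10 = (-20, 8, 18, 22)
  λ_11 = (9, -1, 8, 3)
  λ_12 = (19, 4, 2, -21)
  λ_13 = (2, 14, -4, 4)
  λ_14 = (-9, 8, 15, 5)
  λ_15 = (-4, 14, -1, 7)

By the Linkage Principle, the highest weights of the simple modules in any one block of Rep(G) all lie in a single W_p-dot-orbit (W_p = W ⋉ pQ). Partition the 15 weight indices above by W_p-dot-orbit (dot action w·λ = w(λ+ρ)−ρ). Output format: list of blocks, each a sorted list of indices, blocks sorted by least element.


Dynkin diagram of C (from the 6 off-diagonal −1 entries): A_4.

W_23-reps of the 15 weights in Ā_23 (same 4-coord order as C):

  λ_1 → (10, 0, 9, 4)
  λ_2 → (0, 15, 3, 5)
  λ_3 → (6, 7, 8, 2)
  λ_4 → (6, 7, 8, 2)
  λ_5 → (10, 0, 9, 4)
  λ_6 → (4, 10, 2, 6)
  λ_7 → (6, 1, 4, 10)
  λ_8 → (10, 0, 9, 4)
  λ_9 → (0, 15, 3, 5)
  λ_10 → (10, 0, 9, 4)
  λ_11 → (10, 0, 9, 4)
  λ_12 → (0, 15, 3, 5)
  λ_13 → (0, 15, 3, 5)
  λ_14 → (6, 7, 8, 2)
  λ_15 → (0, 15, 3, 5)

Grouping the 15 weights by Ā_23-representative: 5 linkage classes.

[[1, 5, 8, 10, 11], [2, 9, 12, 13, 15], [3, 4, 14], [6], [7]]


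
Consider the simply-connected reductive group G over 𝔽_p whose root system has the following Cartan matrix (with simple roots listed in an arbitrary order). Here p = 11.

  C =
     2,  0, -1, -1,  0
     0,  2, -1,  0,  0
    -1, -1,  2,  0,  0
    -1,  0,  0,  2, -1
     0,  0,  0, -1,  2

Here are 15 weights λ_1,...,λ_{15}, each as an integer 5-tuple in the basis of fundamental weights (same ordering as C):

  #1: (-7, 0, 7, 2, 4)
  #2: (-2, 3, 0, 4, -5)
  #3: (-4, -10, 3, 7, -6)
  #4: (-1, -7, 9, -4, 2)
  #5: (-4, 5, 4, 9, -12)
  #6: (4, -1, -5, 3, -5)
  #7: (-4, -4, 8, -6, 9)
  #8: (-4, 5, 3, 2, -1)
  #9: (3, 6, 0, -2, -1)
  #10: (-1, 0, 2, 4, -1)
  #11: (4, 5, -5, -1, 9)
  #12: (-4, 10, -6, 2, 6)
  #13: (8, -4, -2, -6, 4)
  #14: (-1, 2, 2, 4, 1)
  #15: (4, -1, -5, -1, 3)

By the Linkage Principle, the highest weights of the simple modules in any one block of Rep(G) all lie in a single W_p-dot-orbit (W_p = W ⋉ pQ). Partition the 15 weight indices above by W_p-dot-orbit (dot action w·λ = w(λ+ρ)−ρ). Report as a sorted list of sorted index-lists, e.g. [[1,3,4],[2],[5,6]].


Cartan matrix: type A_5 (|W|=720); un-permuting the 5 rows.

Alcove-folded reps (p=11, 15 weights, presented ϖ-order):

    λ_1+ρ ↦ (3, 1, 2, 3, 2)
    λ_2+ρ ↦ (1, 4, 0, 0, 4)
    λ_3+ρ ↦ (0, 1, 3, 5, 0)
    λ_4+ρ ↦ (3, 6, 1, 0, 0)
    λ_5+ρ ↦ (1, 1, 0, 3, 0)
    λ_6+ρ ↦ (1, 4, 0, 0, 4)
    λ_7+ρ ↦ (3, 1, 2, 3, 2)
    λ_8+ρ ↦ (3, 6, 1, 0, 0)
    λ_9+ρ ↦ (3, 6, 1, 0, 0)
    λ_10+ρ ↦ (0, 1, 3, 5, 0)
    λ_11+ρ ↦ (1, 4, 0, 0, 4)
    λ_12+ρ ↦ (0, 1, 3, 5, 0)
    λ_13+ρ ↦ (0, 1, 3, 5, 0)
    λ_14+ρ ↦ (0, 1, 3, 5, 0)
    λ_15+ρ ↦ (1, 4, 0, 0, 4)

These 15 weights hit 5 W_11-dot-orbits; sizes (2, 4, 5, 3, 1):

[[1, 7], [2, 6, 11, 15], [3, 10, 12, 13, 14], [4, 8, 9], [5]]


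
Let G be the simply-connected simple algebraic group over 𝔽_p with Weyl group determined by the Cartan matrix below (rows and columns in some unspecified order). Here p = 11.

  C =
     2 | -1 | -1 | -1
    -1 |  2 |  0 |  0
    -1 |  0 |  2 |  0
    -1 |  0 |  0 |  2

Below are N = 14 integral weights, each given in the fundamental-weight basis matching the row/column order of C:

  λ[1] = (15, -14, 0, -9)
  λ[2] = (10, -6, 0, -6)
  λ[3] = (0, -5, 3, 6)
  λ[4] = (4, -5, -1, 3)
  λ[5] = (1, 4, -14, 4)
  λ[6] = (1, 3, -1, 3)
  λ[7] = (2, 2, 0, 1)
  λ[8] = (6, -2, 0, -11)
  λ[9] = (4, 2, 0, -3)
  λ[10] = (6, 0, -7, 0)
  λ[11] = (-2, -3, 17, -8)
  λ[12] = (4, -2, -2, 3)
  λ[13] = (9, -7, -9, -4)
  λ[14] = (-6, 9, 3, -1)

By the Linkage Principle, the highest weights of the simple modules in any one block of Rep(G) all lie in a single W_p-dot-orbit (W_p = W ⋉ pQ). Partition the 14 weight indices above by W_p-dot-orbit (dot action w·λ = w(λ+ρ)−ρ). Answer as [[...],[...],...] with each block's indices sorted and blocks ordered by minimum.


Dynkin diagram of C (from the 6 off-diagonal −1 entries): D_4.

Ā_11 reps of the 14 weights (D_4, coords as presented):

  [1] (2, 3, 1, 2)
  [2] (1, 4, 0, 4)
  [3] (2, 1, 1, 4)
  [4] (1, 4, 0, 4)
  [5] (1, 4, 0, 4)
  [6] (1, 4, 0, 4)
  [7] (2, 3, 1, 2)
  [8] (2, 1, 1, 4)
  [9] (2, 3, 1, 2)
  [10] (1, 1, 6, 1)
  [11] (2, 1, 1, 4)
  [12] (2, 1, 1, 4)
  [13] (2, 1, 1, 4)
  [14] (1, 4, 0, 4)

These 14 weights hit 4 W_11-dot-orbits; sizes (3, 5, 5, 1):

[[1, 7, 9], [2, 4, 5, 6, 14], [3, 8, 11, 12, 13], [10]]


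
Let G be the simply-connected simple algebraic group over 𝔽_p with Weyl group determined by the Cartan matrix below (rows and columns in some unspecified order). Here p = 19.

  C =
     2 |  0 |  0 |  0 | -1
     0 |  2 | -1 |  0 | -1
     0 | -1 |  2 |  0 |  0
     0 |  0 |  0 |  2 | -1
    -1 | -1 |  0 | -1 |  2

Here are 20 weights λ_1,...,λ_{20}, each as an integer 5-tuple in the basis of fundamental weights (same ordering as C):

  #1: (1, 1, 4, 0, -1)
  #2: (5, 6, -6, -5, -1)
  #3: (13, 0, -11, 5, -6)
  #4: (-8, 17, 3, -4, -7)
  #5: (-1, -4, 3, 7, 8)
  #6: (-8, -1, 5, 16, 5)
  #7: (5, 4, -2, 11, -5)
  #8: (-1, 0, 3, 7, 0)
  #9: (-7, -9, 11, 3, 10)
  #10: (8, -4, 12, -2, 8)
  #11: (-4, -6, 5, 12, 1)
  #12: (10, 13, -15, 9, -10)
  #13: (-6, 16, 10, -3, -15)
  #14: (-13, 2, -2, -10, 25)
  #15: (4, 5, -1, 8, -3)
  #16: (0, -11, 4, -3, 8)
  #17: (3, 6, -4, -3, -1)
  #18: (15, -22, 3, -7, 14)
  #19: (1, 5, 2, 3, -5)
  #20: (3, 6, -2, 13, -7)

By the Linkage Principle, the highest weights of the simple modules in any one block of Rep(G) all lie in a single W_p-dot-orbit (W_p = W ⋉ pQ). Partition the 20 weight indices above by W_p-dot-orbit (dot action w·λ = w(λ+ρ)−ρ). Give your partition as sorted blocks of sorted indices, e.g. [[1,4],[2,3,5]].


Root system D_5: the 5×5 matrix C matches after relabeling.

Alcove-folded reps (p=19, 20 weights, presented ϖ-order):

    λ_1+ρ ↦ (2, 2, 5, 1, 0)
    λ_2+ρ ↦ (2, 2, 3, 0, 2)
    λ_3+ρ ↦ (0, 1, 4, 8, 1)
    λ_4+ρ ↦ (3, 1, 0, 7, 2)
    λ_5+ρ ↦ (0, 1, 4, 8, 1)
    λ_6+ρ ↦ (3, 1, 0, 7, 2)
    λ_7+ρ ↦ (2, 0, 1, 8, 4)
    λ_8+ρ ↦ (0, 1, 4, 8, 1)
    λ_9+ρ ↦ (3, 0, 4, 1, 3)
    λ_10+ρ ↦ (0, 1, 4, 8, 1)
    λ_11+ρ ↦ (3, 1, 0, 7, 2)
    λ_12+ρ ↦ (2, 2, 5, 1, 0)
    λ_13+ρ ↦ (2, 2, 5, 1, 0)
    λ_14+ρ ↦ (2, 2, 5, 1, 0)
    λ_15+ρ ↦ (3, 1, 0, 7, 2)
    λ_16+ρ ↦ (2, 2, 5, 1, 0)
    λ_17+ρ ↦ (2, 2, 3, 0, 2)
    λ_18+ρ ↦ (2, 2, 3, 0, 2)
    λ_19+ρ ↦ (2, 2, 3, 0, 2)
    λ_20+ρ ↦ (2, 0, 1, 8, 4)

The 20 indices split into 6 linkage classes (same alcove rep ⇔ same W_19-dot-orbit):

[[1, 12, 13, 14, 16], [2, 17, 18, 19], [3, 5, 8, 10], [4, 6, 11, 15], [7, 20], [9]]


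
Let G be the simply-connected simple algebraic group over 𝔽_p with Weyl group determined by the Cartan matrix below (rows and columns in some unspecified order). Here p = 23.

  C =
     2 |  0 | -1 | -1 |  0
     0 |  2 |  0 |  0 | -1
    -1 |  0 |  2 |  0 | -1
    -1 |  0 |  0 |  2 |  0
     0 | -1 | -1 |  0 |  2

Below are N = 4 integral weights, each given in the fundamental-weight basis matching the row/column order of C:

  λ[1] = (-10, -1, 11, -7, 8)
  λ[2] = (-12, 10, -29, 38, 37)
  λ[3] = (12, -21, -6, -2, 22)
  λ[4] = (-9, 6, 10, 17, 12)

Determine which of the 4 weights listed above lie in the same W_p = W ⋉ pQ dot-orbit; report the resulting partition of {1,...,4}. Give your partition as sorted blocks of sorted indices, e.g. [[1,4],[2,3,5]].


Dynkin diagram of C (from the 8 off-diagonal −1 entries): A_5.

W_23-reps of the 4 weights in Ā_23 (same 5-coord order as C):

    [1] (3, 0, 3, 9, 6)
    [2] (0, 10, 3, 7, 2)
    [3] (0, 10, 3, 7, 2)
    [4] (0, 10, 3, 7, 2)

The 4 indices split into 2 linkage classes (same alcove rep ⇔ same W_23-dot-orbit):

[[1], [2, 3, 4]]


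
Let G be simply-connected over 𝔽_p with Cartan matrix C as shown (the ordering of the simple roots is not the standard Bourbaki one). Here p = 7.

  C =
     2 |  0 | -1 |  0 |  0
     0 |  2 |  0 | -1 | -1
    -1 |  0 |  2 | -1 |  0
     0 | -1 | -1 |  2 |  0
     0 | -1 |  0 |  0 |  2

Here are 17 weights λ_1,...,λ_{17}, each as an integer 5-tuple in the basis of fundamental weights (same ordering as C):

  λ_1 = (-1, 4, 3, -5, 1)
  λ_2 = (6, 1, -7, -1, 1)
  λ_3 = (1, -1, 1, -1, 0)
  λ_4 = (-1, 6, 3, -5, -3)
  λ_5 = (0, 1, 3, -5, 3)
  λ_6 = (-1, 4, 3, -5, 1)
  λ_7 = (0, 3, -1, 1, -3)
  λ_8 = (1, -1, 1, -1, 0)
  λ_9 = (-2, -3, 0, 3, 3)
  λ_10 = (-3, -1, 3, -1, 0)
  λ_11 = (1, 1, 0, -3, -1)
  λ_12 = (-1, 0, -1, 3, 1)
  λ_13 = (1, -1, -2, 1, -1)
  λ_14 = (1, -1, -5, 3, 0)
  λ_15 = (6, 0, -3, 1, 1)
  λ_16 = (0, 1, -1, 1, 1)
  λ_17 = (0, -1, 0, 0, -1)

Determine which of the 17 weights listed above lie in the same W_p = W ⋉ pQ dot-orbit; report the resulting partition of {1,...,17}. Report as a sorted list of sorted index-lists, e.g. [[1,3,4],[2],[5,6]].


Root system A_5: the 5×5 matrix C matches after relabeling.

λ_j+ρ reflected into Ā_7 (⟨·,θ^∨⟩≤7); 5-tuples as given:

  λ_1 → (0, 1, 0, 4, 2)
  λ_2 → (1, 2, 0, 2, 2)
  λ_3 → (2, 0, 2, 0, 1)
  λ_4 → (0, 1, 0, 4, 2)
  λ_5 → (1, 2, 0, 2, 2)
  λ_6 → (0, 1, 0, 4, 2)
  λ_7 → (1, 2, 0, 2, 2)
  λ_8 → (2, 0, 2, 0, 1)
  λ_9 → (1, 2, 0, 2, 2)
  λ_10 → (2, 0, 2, 0, 1)
  λ_11 → (1, 0, 1, 1, 0)
  λ_12 → (0, 1, 0, 4, 2)
  λ_13 → (1, 0, 1, 1, 0)
  λ_14 → (2, 0, 2, 0, 1)
  λ_15 → (2, 0, 2, 0, 1)
  λ_16 → (1, 2, 0, 2, 2)
  λ_17 → (1, 0, 1, 1, 0)

Partition of {1..17} into 4 W_7-dot-orbits:

[[1, 4, 6, 12], [2, 5, 7, 9, 16], [3, 8, 10, 14, 15], [11, 13, 17]]


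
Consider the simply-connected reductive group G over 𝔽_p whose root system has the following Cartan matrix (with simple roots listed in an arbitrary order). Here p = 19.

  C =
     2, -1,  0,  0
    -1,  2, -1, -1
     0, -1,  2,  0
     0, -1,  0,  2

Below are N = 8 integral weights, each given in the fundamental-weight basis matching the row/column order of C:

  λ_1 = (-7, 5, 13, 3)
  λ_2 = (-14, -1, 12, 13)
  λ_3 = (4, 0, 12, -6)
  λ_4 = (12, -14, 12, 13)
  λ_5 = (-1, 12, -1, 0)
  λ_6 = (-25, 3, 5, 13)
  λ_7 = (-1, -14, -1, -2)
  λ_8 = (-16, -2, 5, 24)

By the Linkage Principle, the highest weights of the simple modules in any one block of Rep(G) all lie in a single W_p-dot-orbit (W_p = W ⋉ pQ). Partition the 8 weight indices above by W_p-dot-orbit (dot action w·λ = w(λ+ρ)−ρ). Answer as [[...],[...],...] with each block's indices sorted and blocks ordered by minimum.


Dynkin diagram of C (from the 6 off-diagonal −1 entries): D_4.

λ_j+ρ reflected into Ā_19 (⟨·,θ^∨⟩≤19); 4-tuples as given:

  [1] (1, 4, 9, 1);  [2] (0, 5, 0, 1);  [3] (1, 4, 9, 1);  [4] (0, 5, 0, 1);  [5] (0, 5, 0, 1);  [6] (1, 4, 9, 1);  [7] (0, 5, 0, 1);  [8] (5, 1, 4, 3)

The 8 indices split into 3 linkage classes (same alcove rep ⇔ same W_19-dot-orbit):

[[1, 3, 6], [2, 4, 5, 7], [8]]


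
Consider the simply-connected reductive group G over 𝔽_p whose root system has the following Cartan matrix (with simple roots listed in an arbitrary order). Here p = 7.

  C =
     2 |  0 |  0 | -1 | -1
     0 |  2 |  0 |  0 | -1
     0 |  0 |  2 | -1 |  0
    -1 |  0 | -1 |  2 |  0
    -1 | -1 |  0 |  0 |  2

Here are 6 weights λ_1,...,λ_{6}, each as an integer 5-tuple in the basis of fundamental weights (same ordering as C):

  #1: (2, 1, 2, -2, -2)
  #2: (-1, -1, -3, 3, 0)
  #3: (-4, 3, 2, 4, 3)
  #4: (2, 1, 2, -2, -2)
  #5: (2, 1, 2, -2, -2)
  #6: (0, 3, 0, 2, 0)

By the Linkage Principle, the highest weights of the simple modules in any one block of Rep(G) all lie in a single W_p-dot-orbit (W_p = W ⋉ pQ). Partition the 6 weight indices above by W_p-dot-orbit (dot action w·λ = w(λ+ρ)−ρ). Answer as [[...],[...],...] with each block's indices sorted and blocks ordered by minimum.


Root system A_5: the 5×5 matrix C matches after relabeling.

Folding the 6 weights λ_j+ρ into Ā_7 (reps in the given 5-coord order):

  λ_1 → (1, 1, 2, 1, 1)
  λ_2 → (0, 0, 2, 2, 1)
  λ_3 → (1, 1, 2, 1, 1)
  λ_4 → (1, 1, 2, 1, 1)
  λ_5 → (1, 1, 2, 1, 1)
  λ_6 → (1, 1, 2, 1, 1)

2 distinct reps among the 6 weights ⇒ 2 W_7-linkage classes:

[[1, 3, 4, 5, 6], [2]]


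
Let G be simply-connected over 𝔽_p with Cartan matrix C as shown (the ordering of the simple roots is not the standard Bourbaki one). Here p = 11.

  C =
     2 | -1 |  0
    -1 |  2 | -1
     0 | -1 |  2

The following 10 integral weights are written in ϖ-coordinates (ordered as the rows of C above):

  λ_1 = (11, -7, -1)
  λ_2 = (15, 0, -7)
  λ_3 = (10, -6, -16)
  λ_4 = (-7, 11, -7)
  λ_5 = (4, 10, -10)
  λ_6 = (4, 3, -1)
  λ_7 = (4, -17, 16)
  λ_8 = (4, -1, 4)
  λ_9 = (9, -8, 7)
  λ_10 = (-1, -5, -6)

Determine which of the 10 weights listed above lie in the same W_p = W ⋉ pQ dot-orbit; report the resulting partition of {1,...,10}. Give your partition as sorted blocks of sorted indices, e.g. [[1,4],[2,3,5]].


Type A_3, rank 3, |W|=24; reorder rows/cols to standard.

Folding the 10 weights λ_j+ρ into Ā_11 (reps in the given 3-coord order):

    1: (5, 0, 5)
    2: (5, 0, 5)
    3: (0, 2, 4)
    4: (5, 0, 5)
    5: (0, 2, 4)
    6: (5, 4, 0)
    7: (5, 0, 5)
    8: (5, 0, 5)
    9: (3, 7, 1)
    10: (5, 4, 0)

The 10 indices split into 4 linkage classes (same alcove rep ⇔ same W_11-dot-orbit):

[[1, 2, 4, 7, 8], [3, 5], [6, 10], [9]]


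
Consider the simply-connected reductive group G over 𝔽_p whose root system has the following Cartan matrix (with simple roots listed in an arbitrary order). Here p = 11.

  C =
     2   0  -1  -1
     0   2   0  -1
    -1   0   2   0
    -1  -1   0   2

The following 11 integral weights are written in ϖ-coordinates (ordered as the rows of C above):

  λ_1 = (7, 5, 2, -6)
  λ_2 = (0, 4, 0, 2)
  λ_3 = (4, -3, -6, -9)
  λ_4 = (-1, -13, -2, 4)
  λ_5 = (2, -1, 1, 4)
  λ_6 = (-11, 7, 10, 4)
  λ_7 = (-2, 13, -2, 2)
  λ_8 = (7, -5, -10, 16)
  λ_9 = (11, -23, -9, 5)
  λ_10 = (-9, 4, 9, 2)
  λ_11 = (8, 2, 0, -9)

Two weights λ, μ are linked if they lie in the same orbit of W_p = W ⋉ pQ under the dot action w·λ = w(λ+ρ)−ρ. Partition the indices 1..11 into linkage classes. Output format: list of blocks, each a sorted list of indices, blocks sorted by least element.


Root system A_4: the 4×4 matrix C matches after relabeling.

Ā_11 reps of the 11 weights (A_4, coords as presented):

  1: (3, 0, 2, 5);  2: (1, 5, 1, 3);  3: (3, 0, 2, 5);  4: (0, 3, 6, 1);  5: (3, 0, 2, 5);  6: (3, 0, 2, 5);  7: (1, 5, 1, 3);  8: (1, 5, 1, 3);  9: (0, 3, 6, 1);  10: (3, 0, 2, 5);  11: (1, 5, 1, 3)

Grouping the 11 weights by Ā_11-representative: 3 linkage classes.

[[1, 3, 5, 6, 10], [2, 7, 8, 11], [4, 9]]


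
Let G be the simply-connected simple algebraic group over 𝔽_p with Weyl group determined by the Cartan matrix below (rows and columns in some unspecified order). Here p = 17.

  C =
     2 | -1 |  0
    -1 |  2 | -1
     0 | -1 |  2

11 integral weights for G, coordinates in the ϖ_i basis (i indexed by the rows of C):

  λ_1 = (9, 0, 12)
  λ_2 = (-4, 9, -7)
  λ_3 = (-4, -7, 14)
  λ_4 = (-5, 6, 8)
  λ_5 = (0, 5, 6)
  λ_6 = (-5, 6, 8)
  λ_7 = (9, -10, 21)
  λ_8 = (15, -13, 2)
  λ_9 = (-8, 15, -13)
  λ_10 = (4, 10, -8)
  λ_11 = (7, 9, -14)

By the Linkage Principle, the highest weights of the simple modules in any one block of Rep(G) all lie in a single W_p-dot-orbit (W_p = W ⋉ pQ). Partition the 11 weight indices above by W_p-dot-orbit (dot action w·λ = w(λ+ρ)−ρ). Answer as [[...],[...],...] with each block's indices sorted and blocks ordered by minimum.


Type A_3, rank 3, |W|=24; reorder rows/cols to standard.

Ā_17 reps of the 11 weights (A_3, coords as presented):

  λ_1+ρ ↦ (3, 1, 6);  λ_2+ρ ↦ (3, 1, 6);  λ_3+ρ ↦ (6, 3, 6);  λ_4+ρ ↦ (4, 3, 9);  λ_5+ρ ↦ (1, 6, 7);  λ_6+ρ ↦ (4, 3, 9);  λ_7+ρ ↦ (5, 4, 7);  λ_8+ρ ↦ (4, 3, 9);  λ_9+ρ ↦ (4, 3, 9);  λ_10+ρ ↦ (5, 4, 7);  λ_11+ρ ↦ (4, 3, 9)

The 11 indices split into 5 linkage classes (same alcove rep ⇔ same W_17-dot-orbit):

[[1, 2], [3], [4, 6, 8, 9, 11], [5], [7, 10]]


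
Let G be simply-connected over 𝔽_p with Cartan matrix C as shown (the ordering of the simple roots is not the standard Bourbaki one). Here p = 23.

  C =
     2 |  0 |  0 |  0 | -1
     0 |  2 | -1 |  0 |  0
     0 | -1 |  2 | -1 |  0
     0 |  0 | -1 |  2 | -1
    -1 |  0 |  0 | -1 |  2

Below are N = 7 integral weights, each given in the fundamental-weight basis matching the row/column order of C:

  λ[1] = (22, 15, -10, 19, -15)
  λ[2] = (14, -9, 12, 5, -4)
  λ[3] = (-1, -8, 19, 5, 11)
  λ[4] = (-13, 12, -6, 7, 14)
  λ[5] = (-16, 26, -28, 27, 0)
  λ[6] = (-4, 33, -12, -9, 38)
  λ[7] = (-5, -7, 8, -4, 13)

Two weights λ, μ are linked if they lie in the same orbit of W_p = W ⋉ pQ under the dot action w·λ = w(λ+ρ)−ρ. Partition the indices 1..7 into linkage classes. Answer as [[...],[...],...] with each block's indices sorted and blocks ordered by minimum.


A_5 Cartan matrix, 5 simple roots permuted; ρ=(1,1,1,1,1).

W_23-reps of the 7 weights in Ā_23 (same 5-coord order as C):

  [1] (4, 6, 0, 3, 7)
  [2] (4, 0, 5, 3, 3)
  [3] (4, 0, 5, 3, 3)
  [4] (4, 0, 5, 3, 3)
  [5] (4, 1, 8, 9, 0)
  [6] (4, 0, 5, 3, 3)
  [7] (4, 6, 0, 3, 7)

3 distinct reps among the 7 weights ⇒ 3 W_23-linkage classes:

[[1, 7], [2, 3, 4, 6], [5]]


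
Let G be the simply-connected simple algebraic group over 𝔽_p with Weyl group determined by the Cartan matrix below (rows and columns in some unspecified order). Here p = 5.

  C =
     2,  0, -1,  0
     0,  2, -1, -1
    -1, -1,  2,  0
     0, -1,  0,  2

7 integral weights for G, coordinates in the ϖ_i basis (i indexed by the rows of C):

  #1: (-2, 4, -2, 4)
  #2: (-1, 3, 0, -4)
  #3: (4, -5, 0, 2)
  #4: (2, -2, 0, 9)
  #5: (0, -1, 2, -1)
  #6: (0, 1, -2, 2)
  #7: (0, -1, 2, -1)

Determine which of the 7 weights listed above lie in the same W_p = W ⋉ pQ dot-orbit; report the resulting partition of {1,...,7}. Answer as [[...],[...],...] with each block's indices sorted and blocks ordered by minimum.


Cartan matrix: type A_4 (|W|=120); un-permuting the 4 rows.

Each λ_j+ρ reduced to Ā_5; 4-tuples below use C's row order:

    1: (1, 0, 3, 0)
    2: (0, 1, 1, 3)
    3: (1, 0, 3, 0)
    4: (0, 1, 1, 3)
    5: (1, 0, 3, 0)
    6: (0, 1, 1, 3)
    7: (1, 0, 3, 0)

These 7 weights hit 2 W_5-dot-orbits; sizes (4, 3):

[[1, 3, 5, 7], [2, 4, 6]]


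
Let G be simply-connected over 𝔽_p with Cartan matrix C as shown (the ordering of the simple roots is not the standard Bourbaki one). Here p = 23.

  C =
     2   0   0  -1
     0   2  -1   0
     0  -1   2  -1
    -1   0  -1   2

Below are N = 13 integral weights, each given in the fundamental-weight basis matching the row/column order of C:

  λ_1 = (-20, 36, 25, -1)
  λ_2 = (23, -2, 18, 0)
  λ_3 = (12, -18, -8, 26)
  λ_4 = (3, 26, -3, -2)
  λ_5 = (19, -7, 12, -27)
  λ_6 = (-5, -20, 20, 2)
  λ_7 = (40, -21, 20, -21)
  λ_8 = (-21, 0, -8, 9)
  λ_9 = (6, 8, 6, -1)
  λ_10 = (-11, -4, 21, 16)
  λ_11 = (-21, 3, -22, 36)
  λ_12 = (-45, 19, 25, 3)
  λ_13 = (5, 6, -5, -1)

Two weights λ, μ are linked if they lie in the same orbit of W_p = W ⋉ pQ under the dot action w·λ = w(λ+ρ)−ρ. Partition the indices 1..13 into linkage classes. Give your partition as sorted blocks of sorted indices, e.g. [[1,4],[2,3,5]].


Root system A_4: the 4×4 matrix C matches after relabeling.

W_23-reps of the 13 weights in Ā_23 (same 4-coord order as C):

    λ_1 → (2, 3, 0, 4)
    λ_2 → (2, 18, 1, 1)
    λ_3 → (3, 10, 6, 1)
    λ_4 → (2, 18, 1, 1)
    λ_5 → (3, 10, 6, 1)
    λ_6 → (2, 18, 1, 1)
    λ_7 → (2, 18, 1, 1)
    λ_8 → (3, 10, 6, 1)
    λ_9 → (7, 9, 7, 0)
    λ_10 → (3, 10, 6, 1)
    λ_11 → (2, 3, 0, 4)
    λ_12 → (2, 3, 0, 4)
    λ_13 → (2, 3, 0, 4)

4 distinct reps among the 13 weights ⇒ 4 W_23-linkage classes:

[[1, 11, 12, 13], [2, 4, 6, 7], [3, 5, 8, 10], [9]]


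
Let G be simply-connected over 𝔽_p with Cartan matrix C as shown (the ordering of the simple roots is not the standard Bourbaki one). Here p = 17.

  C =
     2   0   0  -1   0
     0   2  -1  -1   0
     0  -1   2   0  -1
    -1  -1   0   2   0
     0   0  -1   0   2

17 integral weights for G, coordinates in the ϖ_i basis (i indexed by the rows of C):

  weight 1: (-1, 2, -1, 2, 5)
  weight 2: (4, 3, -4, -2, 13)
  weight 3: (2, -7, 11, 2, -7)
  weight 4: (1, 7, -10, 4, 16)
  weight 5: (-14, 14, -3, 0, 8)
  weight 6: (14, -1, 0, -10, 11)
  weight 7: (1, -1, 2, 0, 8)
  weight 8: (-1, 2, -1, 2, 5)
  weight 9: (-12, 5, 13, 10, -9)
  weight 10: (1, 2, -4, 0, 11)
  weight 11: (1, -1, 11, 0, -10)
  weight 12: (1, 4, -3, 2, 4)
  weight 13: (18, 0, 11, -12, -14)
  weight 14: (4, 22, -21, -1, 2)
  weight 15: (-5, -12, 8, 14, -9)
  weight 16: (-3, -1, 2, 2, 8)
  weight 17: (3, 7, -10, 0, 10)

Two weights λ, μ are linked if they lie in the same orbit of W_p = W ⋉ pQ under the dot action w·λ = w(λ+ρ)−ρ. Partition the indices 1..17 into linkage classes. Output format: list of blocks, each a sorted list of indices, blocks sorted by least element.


A_5 Cartan matrix, 5 simple roots permuted; ρ=(1,1,1,1,1).

λ_j+ρ reflected into Ā_17 (⟨·,θ^∨⟩≤17); 5-tuples as given:

    λ_1+ρ ↦ (0, 3, 0, 3, 6)
    λ_2+ρ ↦ (2, 0, 3, 1, 9)
    λ_3+ρ ↦ (0, 3, 0, 3, 6)
    λ_4+ρ ↦ (4, 1, 8, 0, 2)
    λ_5+ρ ↦ (5, 1, 2, 7, 1)
    λ_6+ρ ↦ (4, 1, 8, 0, 2)
    λ_7+ρ ↦ (2, 0, 3, 1, 9)
    λ_8+ρ ↦ (0, 3, 0, 3, 6)
    λ_9+ρ ↦ (0, 3, 0, 3, 6)
    λ_10+ρ ↦ (2, 0, 3, 1, 9)
    λ_11+ρ ↦ (2, 0, 3, 1, 9)
    λ_12+ρ ↦ (2, 3, 2, 3, 3)
    λ_13+ρ ↦ (4, 1, 8, 0, 2)
    λ_14+ρ ↦ (0, 3, 0, 3, 6)
    λ_15+ρ ↦ (4, 1, 8, 0, 2)
    λ_16+ρ ↦ (2, 0, 3, 1, 9)
    λ_17+ρ ↦ (4, 1, 8, 0, 2)

Grouping the 17 weights by Ā_17-representative: 5 linkage classes.

[[1, 3, 8, 9, 14], [2, 7, 10, 11, 16], [4, 6, 13, 15, 17], [5], [12]]


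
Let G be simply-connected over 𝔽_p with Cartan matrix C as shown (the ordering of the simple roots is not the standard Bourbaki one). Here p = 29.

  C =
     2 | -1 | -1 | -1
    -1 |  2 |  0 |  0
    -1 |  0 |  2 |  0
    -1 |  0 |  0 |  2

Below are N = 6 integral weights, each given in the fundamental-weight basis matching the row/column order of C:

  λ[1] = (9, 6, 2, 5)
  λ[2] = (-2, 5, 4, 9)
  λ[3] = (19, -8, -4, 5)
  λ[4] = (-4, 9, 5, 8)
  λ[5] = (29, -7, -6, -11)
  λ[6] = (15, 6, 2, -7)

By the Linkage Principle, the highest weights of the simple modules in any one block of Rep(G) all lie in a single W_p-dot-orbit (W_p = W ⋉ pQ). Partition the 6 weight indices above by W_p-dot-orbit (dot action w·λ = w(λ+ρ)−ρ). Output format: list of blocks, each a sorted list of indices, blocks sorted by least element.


Cartan matrix: type D_4 (|W|=192); un-permuting the 4 rows.

W_29-reps of the 6 weights in Ā_29 (same 4-coord order as C):

  λ_1 → (3, 7, 3, 6);  λ_2 → (1, 5, 4, 9);  λ_3 → (3, 7, 3, 6);  λ_4 → (3, 7, 3, 6);  λ_5 → (1, 5, 4, 9);  λ_6 → (3, 7, 3, 6)

These 6 weights hit 2 W_29-dot-orbits; sizes (4, 2):

[[1, 3, 4, 6], [2, 5]]


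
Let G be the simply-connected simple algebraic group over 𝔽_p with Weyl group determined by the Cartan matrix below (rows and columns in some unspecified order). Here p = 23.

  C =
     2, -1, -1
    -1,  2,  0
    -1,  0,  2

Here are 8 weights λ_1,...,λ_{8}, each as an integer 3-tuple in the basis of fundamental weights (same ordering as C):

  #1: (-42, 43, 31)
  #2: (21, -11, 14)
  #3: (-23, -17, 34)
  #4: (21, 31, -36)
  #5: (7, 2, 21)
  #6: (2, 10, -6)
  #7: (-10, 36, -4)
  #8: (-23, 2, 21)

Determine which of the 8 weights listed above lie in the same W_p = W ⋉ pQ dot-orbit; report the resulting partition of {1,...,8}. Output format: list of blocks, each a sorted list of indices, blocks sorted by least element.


Cartan matrix: type A_3 (|W|=24); un-permuting the 3 rows.

Each λ_j+ρ reduced to Ā_23; 3-tuples below use C's row order:

  λ_1 → (2, 9, 3);  λ_2 → (8, 4, 1);  λ_3 → (1, 7, 12);  λ_4 → (8, 4, 1);  λ_5 → (1, 7, 12);  λ_6 → (2, 9, 3);  λ_7 → (2, 9, 3);  λ_8 → (3, 19, 0)

These 8 weights hit 4 W_23-dot-orbits; sizes (3, 2, 2, 1):

[[1, 6, 7], [2, 4], [3, 5], [8]]


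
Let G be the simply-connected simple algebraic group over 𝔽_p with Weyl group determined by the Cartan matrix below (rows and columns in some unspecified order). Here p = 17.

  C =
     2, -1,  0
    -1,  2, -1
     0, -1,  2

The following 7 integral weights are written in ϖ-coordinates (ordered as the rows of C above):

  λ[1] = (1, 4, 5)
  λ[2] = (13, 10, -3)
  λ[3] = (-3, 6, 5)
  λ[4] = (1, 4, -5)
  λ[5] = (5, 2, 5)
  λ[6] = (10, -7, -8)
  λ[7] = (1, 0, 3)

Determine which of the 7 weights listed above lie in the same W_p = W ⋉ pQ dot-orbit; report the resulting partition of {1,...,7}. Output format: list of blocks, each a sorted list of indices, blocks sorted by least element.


Dynkin diagram of C (from the 4 off-diagonal −1 entries): A_3.

Alcove-folded reps (p=17, 7 weights, presented ϖ-order):

    λ_1 → (2, 5, 6)
    λ_2 → (6, 3, 6)
    λ_3 → (2, 5, 6)
    λ_4 → (2, 1, 4)
    λ_5 → (6, 3, 6)
    λ_6 → (2, 5, 6)
    λ_7 → (2, 1, 4)

Partition of {1..7} into 3 W_17-dot-orbits:

[[1, 3, 6], [2, 5], [4, 7]]


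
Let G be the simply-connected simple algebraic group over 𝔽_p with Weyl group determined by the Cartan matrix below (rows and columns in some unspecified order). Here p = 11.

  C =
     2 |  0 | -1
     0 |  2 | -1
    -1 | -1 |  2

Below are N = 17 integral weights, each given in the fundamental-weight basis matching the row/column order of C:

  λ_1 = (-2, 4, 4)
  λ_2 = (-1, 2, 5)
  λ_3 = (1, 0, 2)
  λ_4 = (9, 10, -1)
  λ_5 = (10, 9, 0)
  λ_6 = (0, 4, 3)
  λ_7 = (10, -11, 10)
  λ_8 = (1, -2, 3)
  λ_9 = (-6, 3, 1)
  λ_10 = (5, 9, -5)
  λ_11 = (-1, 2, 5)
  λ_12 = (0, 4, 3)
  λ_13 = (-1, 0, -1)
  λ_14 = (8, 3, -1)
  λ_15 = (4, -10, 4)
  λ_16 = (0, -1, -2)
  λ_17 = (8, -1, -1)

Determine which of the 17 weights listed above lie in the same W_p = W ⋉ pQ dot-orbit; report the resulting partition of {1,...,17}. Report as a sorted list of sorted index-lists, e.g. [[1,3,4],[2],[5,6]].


Cartan matrix: type A_3 (|W|=24); un-permuting the 3 rows.

λ_j+ρ reflected into Ā_11 (⟨·,θ^∨⟩≤11); 3-tuples as given:

  [1] (1, 5, 4)
  [2] (0, 3, 6)
  [3] (2, 1, 3)
  [4] (0, 1, 0)
  [5] (0, 1, 0)
  [6] (1, 5, 4)
  [7] (0, 1, 0)
  [8] (2, 1, 3)
  [9] (2, 1, 3)
  [10] (1, 5, 4)
  [11] (0, 3, 6)
  [12] (1, 5, 4)
  [13] (0, 1, 0)
  [14] (7, 2, 0)
  [15] (1, 5, 4)
  [16] (0, 1, 0)
  [17] (9, 0, 0)

Partition of {1..17} into 6 W_11-dot-orbits:

[[1, 6, 10, 12, 15], [2, 11], [3, 8, 9], [4, 5, 7, 13, 16], [14], [17]]


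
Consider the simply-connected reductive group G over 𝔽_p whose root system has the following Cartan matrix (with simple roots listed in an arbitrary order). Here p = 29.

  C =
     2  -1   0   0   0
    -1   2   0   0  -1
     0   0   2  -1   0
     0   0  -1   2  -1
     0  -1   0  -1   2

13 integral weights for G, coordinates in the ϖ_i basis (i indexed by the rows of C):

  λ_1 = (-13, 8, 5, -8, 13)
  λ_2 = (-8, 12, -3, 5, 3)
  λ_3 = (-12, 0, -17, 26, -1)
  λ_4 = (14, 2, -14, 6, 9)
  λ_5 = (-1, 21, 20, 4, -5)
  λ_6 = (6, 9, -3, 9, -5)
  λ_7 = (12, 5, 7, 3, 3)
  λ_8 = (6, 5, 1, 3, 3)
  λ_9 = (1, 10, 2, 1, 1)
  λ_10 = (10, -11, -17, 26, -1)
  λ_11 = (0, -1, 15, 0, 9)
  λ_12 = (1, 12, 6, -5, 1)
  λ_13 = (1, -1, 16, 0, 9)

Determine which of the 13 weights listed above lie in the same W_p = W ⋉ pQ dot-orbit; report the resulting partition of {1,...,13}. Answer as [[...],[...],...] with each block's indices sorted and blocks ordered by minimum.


Root system A_5: the 5×5 matrix C matches after relabeling.

λ_j+ρ reflected into Ā_29 (⟨·,θ^∨⟩≤29); 5-tuples as given:

  λ_1+ρ ↦ (9, 3, 1, 6, 4) · λ_2+ρ ↦ (7, 6, 2, 4, 4) · λ_3+ρ ↦ (1, 0, 16, 1, 10) · λ_4+ρ ↦ (9, 3, 1, 6, 4) · λ_5+ρ ↦ (15, 3, 6, 1, 4) · λ_6+ρ ↦ (7, 6, 2, 4, 4) · λ_7+ρ ↦ (7, 6, 2, 4, 4) · λ_8+ρ ↦ (7, 6, 2, 4, 4) · λ_9+ρ ↦ (2, 11, 3, 2, 2) · λ_10+ρ ↦ (1, 0, 16, 1, 10) · λ_11+ρ ↦ (1, 0, 16, 1, 10) · λ_12+ρ ↦ (2, 11, 3, 2, 2) · λ_13+ρ ↦ (1, 0, 16, 1, 10)

These 13 weights hit 5 W_29-dot-orbits; sizes (2, 4, 4, 1, 2):

[[1, 4], [2, 6, 7, 8], [3, 10, 11, 13], [5], [9, 12]]


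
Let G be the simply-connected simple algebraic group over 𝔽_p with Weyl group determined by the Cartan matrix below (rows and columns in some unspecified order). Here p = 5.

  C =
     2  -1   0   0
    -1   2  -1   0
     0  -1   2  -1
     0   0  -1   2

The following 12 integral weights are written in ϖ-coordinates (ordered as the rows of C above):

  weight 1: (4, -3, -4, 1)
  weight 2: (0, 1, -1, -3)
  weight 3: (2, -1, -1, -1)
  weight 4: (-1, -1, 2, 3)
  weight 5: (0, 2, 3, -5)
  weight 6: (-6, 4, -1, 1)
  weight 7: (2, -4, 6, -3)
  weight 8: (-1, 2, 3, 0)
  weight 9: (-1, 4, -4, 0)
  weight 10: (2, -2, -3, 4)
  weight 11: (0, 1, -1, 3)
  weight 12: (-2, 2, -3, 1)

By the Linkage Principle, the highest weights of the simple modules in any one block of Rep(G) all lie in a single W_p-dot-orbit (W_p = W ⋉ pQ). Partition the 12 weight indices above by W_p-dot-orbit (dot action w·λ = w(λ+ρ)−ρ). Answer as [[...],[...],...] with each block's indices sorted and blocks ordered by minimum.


Root system A_4: the 4×4 matrix C matches after relabeling.

λ_j+ρ reflected into Ā_5 (⟨·,θ^∨⟩≤5); 4-tuples as given:

    λ_1+ρ ↦ (0, 2, 1, 2)
    λ_2+ρ ↦ (1, 0, 2, 0)
    λ_3+ρ ↦ (3, 0, 0, 0)
    λ_4+ρ ↦ (0, 2, 1, 2)
    λ_5+ρ ↦ (2, 1, 0, 1)
    λ_6+ρ ↦ (3, 0, 0, 0)
    λ_7+ρ ↦ (2, 1, 2, 0)
    λ_8+ρ ↦ (1, 0, 2, 0)
    λ_9+ρ ↦ (0, 2, 1, 2)
    λ_10+ρ ↦ (0, 2, 1, 2)
    λ_11+ρ ↦ (1, 1, 0, 2)
    λ_12+ρ ↦ (1, 0, 2, 0)

Partition of {1..12} into 6 W_5-dot-orbits:

[[1, 4, 9, 10], [2, 8, 12], [3, 6], [5], [7], [11]]


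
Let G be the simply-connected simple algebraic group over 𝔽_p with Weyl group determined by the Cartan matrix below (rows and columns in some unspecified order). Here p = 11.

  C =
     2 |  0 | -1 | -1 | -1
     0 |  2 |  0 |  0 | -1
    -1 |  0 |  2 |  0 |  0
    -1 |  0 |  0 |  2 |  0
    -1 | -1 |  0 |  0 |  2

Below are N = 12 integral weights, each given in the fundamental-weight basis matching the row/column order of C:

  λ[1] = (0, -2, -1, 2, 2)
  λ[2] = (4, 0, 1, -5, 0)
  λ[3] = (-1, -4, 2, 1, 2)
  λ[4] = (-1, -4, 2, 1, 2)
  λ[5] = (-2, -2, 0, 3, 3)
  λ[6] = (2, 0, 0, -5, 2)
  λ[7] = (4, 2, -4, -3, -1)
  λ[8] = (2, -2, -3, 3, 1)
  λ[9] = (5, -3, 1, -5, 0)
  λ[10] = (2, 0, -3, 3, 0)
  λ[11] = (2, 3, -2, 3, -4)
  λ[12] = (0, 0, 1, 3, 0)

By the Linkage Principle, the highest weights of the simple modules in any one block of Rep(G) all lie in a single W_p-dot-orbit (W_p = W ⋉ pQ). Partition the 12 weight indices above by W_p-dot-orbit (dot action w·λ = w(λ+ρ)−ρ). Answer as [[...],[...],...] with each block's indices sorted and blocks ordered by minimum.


Dynkin diagram of C (from the 8 off-diagonal −1 entries): D_5.

λ_j+ρ reflected into Ā_11 (⟨·,θ^∨⟩≤11); 5-tuples as given:

  λ_1 → (1, 1, 0, 3, 2) · λ_2 → (1, 1, 2, 4, 1) · λ_3 → (0, 3, 3, 2, 0) · λ_4 → (0, 3, 3, 2, 0) · λ_5 → (1, 1, 0, 3, 2) · λ_6 → (1, 1, 0, 3, 2) · λ_7 → (0, 3, 3, 2, 0) · λ_8 → (1, 1, 2, 4, 1) · λ_9 → (1, 1, 2, 4, 1) · λ_10 → (1, 1, 2, 4, 1) · λ_11 → (1, 1, 0, 3, 2) · λ_12 → (1, 1, 2, 4, 1)

Partition of {1..12} into 3 W_11-dot-orbits:

[[1, 5, 6, 11], [2, 8, 9, 10, 12], [3, 4, 7]]


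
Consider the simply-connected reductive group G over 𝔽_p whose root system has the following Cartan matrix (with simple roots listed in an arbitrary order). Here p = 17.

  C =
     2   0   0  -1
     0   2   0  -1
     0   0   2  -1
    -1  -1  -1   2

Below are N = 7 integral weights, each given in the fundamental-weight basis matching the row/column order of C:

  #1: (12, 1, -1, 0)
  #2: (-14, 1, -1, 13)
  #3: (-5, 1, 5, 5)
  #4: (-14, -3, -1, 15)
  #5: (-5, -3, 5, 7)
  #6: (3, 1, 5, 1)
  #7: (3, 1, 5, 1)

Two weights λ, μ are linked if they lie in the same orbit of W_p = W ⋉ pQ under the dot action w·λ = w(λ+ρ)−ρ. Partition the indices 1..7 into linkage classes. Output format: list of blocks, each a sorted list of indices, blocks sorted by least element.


D_4 Cartan matrix, 4 simple roots permuted; ρ=(1,1,1,1).

Alcove-folded reps (p=17, 7 weights, presented ϖ-order):

    λ_1+ρ ↦ (13, 2, 0, 1)
    λ_2+ρ ↦ (13, 2, 0, 1)
    λ_3+ρ ↦ (4, 2, 6, 2)
    λ_4+ρ ↦ (13, 2, 0, 1)
    λ_5+ρ ↦ (4, 2, 6, 2)
    λ_6+ρ ↦ (4, 2, 6, 2)
    λ_7+ρ ↦ (4, 2, 6, 2)

Linkage partition of the 7 weights (2 classes, p=17):

[[1, 2, 4], [3, 5, 6, 7]]


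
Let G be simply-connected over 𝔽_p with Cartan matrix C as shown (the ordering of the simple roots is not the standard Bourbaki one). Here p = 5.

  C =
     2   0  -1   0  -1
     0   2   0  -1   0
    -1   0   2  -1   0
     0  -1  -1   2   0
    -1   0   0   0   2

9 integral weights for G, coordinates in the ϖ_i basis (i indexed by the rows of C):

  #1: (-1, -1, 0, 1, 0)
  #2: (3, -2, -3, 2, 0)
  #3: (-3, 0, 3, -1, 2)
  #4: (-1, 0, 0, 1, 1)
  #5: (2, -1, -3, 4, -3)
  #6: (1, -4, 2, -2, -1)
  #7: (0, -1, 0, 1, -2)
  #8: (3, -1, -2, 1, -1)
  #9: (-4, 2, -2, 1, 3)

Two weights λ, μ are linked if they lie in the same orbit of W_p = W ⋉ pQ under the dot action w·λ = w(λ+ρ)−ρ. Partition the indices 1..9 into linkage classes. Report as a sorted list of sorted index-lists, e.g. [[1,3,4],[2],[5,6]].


Cartan matrix: type A_5 (|W|=720); un-permuting the 5 rows.

Each λ_j+ρ reduced to Ā_5; 5-tuples below use C's row order:

    1: (0, 0, 1, 2, 1)
    2: (2, 0, 2, 0, 0)
    3: (2, 0, 2, 0, 0)
    4: (0, 0, 1, 2, 1)
    5: (1, 1, 1, 2, 0)
    6: (1, 1, 1, 2, 0)
    7: (0, 0, 1, 2, 1)
    8: (3, 0, 1, 1, 0)
    9: (1, 1, 1, 2, 0)

Linkage partition of the 9 weights (4 classes, p=5):

[[1, 4, 7], [2, 3], [5, 6, 9], [8]]


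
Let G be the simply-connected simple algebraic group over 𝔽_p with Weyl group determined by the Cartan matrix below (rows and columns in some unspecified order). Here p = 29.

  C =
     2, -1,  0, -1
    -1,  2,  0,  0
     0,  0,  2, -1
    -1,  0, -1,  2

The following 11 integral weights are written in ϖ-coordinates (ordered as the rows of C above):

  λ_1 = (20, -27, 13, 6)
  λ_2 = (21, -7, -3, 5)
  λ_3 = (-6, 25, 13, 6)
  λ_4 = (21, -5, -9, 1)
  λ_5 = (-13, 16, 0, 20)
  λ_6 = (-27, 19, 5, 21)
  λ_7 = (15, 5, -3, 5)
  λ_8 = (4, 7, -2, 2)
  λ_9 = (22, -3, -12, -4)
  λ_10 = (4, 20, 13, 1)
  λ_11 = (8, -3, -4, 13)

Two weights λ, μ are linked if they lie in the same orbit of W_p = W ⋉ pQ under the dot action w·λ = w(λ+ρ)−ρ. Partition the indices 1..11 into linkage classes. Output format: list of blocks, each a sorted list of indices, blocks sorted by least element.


Root system A_4: the 4×4 matrix C matches after relabeling.

Each λ_j+ρ reduced to Ā_29; 4-tuples below use C's row order:

    λ_1 → (5, 8, 1, 2)
    λ_2 → (16, 6, 2, 4)
    λ_3 → (5, 8, 1, 2)
    λ_4 → (12, 4, 2, 6)
    λ_5 → (12, 5, 1, 9)
    λ_6 → (16, 6, 2, 4)
    λ_7 → (16, 6, 2, 4)
    λ_8 → (5, 8, 1, 2)
    λ_9 → (7, 2, 3, 11)
    λ_10 → (5, 8, 1, 2)
    λ_11 → (7, 2, 3, 11)

These 11 weights hit 5 W_29-dot-orbits; sizes (4, 3, 1, 1, 2):

[[1, 3, 8, 10], [2, 6, 7], [4], [5], [9, 11]]


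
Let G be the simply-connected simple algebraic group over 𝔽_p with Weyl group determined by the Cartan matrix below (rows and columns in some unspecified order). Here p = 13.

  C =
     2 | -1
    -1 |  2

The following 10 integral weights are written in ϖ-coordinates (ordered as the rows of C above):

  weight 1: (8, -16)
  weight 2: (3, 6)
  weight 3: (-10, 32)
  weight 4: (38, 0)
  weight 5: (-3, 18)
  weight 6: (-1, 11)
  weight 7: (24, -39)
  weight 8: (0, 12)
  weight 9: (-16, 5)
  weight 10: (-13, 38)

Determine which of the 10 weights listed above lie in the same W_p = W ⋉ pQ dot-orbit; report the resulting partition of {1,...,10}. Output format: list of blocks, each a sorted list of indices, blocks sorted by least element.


Cartan matrix: type A_2 (|W|=6); un-permuting the 2 rows.

Folding the 10 weights λ_j+ρ into Ā_13 (reps in the given 2-coord order):

  λ_1 → (4, 7)
  λ_2 → (4, 7)
  λ_3 → (4, 7)
  λ_4 → (0, 1)
  λ_5 → (4, 7)
  λ_6 → (0, 12)
  λ_7 → (0, 12)
  λ_8 → (0, 12)
  λ_9 → (4, 7)
  λ_10 → (0, 12)

Partition of {1..10} into 3 W_13-dot-orbits:

[[1, 2, 3, 5, 9], [4], [6, 7, 8, 10]]


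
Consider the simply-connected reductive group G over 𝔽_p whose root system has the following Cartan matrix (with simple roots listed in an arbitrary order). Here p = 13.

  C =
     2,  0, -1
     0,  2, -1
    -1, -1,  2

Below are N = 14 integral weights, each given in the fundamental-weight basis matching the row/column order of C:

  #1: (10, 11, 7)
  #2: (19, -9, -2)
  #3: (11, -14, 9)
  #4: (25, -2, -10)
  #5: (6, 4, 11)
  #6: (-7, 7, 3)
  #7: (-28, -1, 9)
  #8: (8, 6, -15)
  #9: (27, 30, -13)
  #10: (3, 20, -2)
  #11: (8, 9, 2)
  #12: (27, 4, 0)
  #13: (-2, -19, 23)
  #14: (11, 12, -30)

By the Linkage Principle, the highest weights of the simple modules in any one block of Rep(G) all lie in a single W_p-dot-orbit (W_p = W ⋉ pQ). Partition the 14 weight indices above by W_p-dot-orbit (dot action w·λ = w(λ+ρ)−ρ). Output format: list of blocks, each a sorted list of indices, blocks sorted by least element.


Root system A_3: the 3×3 matrix C matches after relabeling.

Each λ_j+ρ reduced to Ā_13; 3-tuples below use C's row order:

    1: (2, 1, 5)
    2: (4, 6, 2)
    3: (0, 1, 3)
    4: (0, 1, 3)
    5: (4, 6, 2)
    6: (4, 6, 2)
    7: (0, 1, 3)
    8: (4, 6, 2)
    9: (5, 2, 5)
    10: (1, 2, 7)
    11: (0, 1, 3)
    12: (5, 2, 5)
    13: (5, 2, 5)
    14: (0, 1, 3)

These 14 weights hit 5 W_13-dot-orbits; sizes (1, 4, 5, 3, 1):

[[1], [2, 5, 6, 8], [3, 4, 7, 11, 14], [9, 12, 13], [10]]
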